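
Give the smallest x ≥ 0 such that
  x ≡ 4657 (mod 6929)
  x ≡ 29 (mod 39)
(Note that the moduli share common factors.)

18515

gcd(6929, 39) = 13 and 13 | (29 − 4657), so the pair is consistent; merging gives x ≡ 18515 (mod 20787), where 20787 = lcm(6929, 39).
The solution is unique modulo lcm(6929, 39) = 20787.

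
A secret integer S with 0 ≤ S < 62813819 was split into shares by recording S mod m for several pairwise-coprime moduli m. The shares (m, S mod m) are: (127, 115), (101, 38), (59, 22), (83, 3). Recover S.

44167540

The moduli are pairwise coprime; N = 127·101·59·83 = 62813819.
N/127 = 494597; 494597 ≡ 59 (mod 127); 59·28 ≡ 1, so inverse 28.
N/101 = 621919; 621919 ≡ 62 (mod 101); 62·44 ≡ 1, so inverse 44.
N/59 = 1064641; 1064641 ≡ 45 (mod 59); 45·21 ≡ 1, so inverse 21.
N/83 = 756793; 756793 ≡ 82 (mod 83); 82·82 ≡ 1, so inverse 82.
S ≡ 115·494597·28 + 38·621919·44 + 22·1064641·21 + 3·756793·82 = 3310486128.
3310486128 mod 62813819 = 44167540.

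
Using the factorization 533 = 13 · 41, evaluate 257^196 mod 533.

Mod 13: 257 ≡ 10; by Fermat, exponent reduces to 196 mod 12 = 4; 10^4 ≡ 3 (mod 13).
Mod 41: 257 ≡ 11; by Fermat, exponent reduces to 196 mod 40 = 36; 11^36 ≡ 31 (mod 41).
Combine by CRT: x ≡ 3 (mod 13), x ≡ 31 (mod 41) ⇒ x ≡ 523 (mod 533).

523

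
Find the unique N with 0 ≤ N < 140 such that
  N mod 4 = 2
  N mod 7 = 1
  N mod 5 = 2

The moduli are pairwise coprime; M = 4·7·5 = 140.
M/4 = 35; 35 ≡ 3 (mod 4); 3·3 ≡ 1, so inverse 3.
M/7 = 20; 20 ≡ 6 (mod 7); 6·6 ≡ 1, so inverse 6.
M/5 = 28; 28 ≡ 3 (mod 5); 3·2 ≡ 1, so inverse 2.
N ≡ 2·35·3 + 1·20·6 + 2·28·2 = 442.
442 mod 140 = 22.

22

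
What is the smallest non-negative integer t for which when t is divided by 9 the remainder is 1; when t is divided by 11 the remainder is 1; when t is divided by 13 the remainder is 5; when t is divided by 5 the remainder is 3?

The moduli are pairwise coprime; N = 9·11·13·5 = 6435.
N/9 = 715; 715 ≡ 4 (mod 9); 4·7 ≡ 1, so inverse 7.
N/11 = 585; 585 ≡ 2 (mod 11); 2·6 ≡ 1, so inverse 6.
N/13 = 495; 495 ≡ 1 (mod 13), inverse 1.
N/5 = 1287; 1287 ≡ 2 (mod 5); 2·3 ≡ 1, so inverse 3.
t ≡ 1·715·7 + 1·585·6 + 5·495·1 + 3·1287·3 = 22573.
22573 mod 6435 = 3268.

3268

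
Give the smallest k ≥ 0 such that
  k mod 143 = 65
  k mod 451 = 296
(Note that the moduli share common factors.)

gcd(143, 451) = 11 and 11 | (296 − 65), so the pair is consistent; merging gives k ≡ 4355 (mod 5863), where 5863 = lcm(143, 451).
The solution is unique modulo lcm(143, 451) = 5863.

4355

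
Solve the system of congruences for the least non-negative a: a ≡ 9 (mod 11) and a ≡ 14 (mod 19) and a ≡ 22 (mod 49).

The moduli are pairwise coprime; N = 11·19·49 = 10241.
N/11 = 931; 931 ≡ 7 (mod 11); 7·8 ≡ 1, so inverse 8.
N/19 = 539; 539 ≡ 7 (mod 19); 7·11 ≡ 1, so inverse 11.
N/49 = 209; 209 ≡ 13 (mod 49); 13·34 ≡ 1, so inverse 34.
a ≡ 9·931·8 + 14·539·11 + 22·209·34 = 306370.
306370 mod 10241 = 9381.

9381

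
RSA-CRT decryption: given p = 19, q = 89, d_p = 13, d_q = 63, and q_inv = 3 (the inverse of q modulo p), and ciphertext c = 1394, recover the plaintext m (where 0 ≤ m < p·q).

m₁ = c^(d_p) mod p: c ≡ 7 (mod 19), and 7^13 mod 19 = 7.
m₂ = c^(d_q) mod q: c ≡ 59 (mod 89), and 59^63 mod 89 = 61.
h = q_inv·(m₁ − m₂) mod p = 3·(7 − 61) mod 19 = 9.
m = m₂ + h·q = 61 + 9·89 = 862.

862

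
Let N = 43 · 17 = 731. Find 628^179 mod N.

492

Mod 43: 628 ≡ 26; by Fermat, exponent reduces to 179 mod 42 = 11; 26^11 ≡ 19 (mod 43).
Mod 17: 628 ≡ 16; by Fermat, exponent reduces to 179 mod 16 = 3; 16^3 ≡ 16 (mod 17).
Combine by CRT: x ≡ 19 (mod 43), x ≡ 16 (mod 17) ⇒ x ≡ 492 (mod 731).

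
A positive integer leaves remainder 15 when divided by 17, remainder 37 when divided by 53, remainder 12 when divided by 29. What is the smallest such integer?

The moduli are pairwise coprime; N = 17·53·29 = 26129.
N/17 = 1537; 1537 ≡ 7 (mod 17); 7·5 ≡ 1, so inverse 5.
N/53 = 493; 493 ≡ 16 (mod 53); 16·10 ≡ 1, so inverse 10.
N/29 = 901; 901 ≡ 2 (mod 29); 2·15 ≡ 1, so inverse 15.
x ≡ 15·1537·5 + 37·493·10 + 12·901·15 = 459865.
459865 mod 26129 = 15672.

15672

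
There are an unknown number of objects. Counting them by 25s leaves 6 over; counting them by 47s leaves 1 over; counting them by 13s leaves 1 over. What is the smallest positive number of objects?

3056

From N ≡ 6 (mod 25) write N = 6 + 25t. Substituting into N ≡ 1 (mod 47) gives 25t ≡ 42 (mod 47), and since 25⁻¹ ≡ 32 (mod 47), t ≡ 28. Hence N ≡ 6 + 25·28 = 706 (mod 1175).
From N ≡ 706 (mod 1175) write N = 706 + 1175t. Substituting into N ≡ 1 (mod 13) gives 1175t ≡ 10 (mod 13), and since 5⁻¹ ≡ 8 (mod 13), t ≡ 2. Hence N ≡ 706 + 1175·2 = 3056 (mod 15275).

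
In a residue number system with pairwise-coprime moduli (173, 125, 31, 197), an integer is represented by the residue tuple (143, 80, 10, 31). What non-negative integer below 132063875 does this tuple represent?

52474330

From x ≡ 143 (mod 173) write x = 143 + 173t. Substituting into x ≡ 80 (mod 125) gives 173t ≡ 62 (mod 125), and since 48⁻¹ ≡ 112 (mod 125), t ≡ 69. Hence x ≡ 143 + 173·69 = 12080 (mod 21625).
From x ≡ 12080 (mod 21625) write x = 12080 + 21625t. Substituting into x ≡ 10 (mod 31) gives 21625t ≡ 20 (mod 31), and since 18⁻¹ ≡ 19 (mod 31), t ≡ 8. Hence x ≡ 12080 + 21625·8 = 185080 (mod 670375).
From x ≡ 185080 (mod 670375) write x = 185080 + 670375t. Substituting into x ≡ 31 (mod 197) gives 670375t ≡ 131 (mod 197), and since 181⁻¹ ≡ 160 (mod 197), t ≡ 78. Hence x ≡ 185080 + 670375·78 = 52474330 (mod 132063875).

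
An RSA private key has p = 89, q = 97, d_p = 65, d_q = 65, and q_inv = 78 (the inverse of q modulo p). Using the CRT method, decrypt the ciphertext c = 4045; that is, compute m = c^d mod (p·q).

m₁ = c^(d_p) mod p: c ≡ 40 (mod 89), and 40^65 mod 89 = 20.
m₂ = c^(d_q) mod q: c ≡ 68 (mod 97), and 68^65 mod 97 = 74.
h = q_inv·(m₁ − m₂) mod p = 78·(20 − 74) mod 89 = 60.
m = m₂ + h·q = 74 + 60·97 = 5894.

5894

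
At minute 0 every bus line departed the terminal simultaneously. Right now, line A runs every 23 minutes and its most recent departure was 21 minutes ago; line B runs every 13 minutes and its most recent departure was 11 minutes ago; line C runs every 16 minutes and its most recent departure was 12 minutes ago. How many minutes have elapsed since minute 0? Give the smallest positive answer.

2988

Combine the congruences pairwise.
From t ≡ 21 (mod 23) write t = 21 + 23s. Substituting into t ≡ 11 (mod 13) gives 23s ≡ 3 (mod 13), and since 10⁻¹ ≡ 4 (mod 13), s ≡ 12. Hence t ≡ 21 + 23·12 = 297 (mod 299).
From t ≡ 297 (mod 299) write t = 297 + 299s. Substituting into t ≡ 12 (mod 16) gives 299s ≡ 3 (mod 16), and since 11⁻¹ ≡ 3 (mod 16), s ≡ 9. Hence t ≡ 297 + 299·9 = 2988 (mod 4784).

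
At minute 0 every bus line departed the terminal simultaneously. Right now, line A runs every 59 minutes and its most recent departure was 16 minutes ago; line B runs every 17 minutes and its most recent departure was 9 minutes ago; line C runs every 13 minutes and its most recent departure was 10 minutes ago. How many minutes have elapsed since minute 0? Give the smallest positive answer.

The moduli are pairwise coprime; N = 59·17·13 = 13039.
N/59 = 221; 221 ≡ 44 (mod 59); 44·55 ≡ 1, so inverse 55.
N/17 = 767; 767 ≡ 2 (mod 17); 2·9 ≡ 1, so inverse 9.
N/13 = 1003; 1003 ≡ 2 (mod 13); 2·7 ≡ 1, so inverse 7.
t ≡ 16·221·55 + 9·767·9 + 10·1003·7 = 326817.
326817 mod 13039 = 842.

842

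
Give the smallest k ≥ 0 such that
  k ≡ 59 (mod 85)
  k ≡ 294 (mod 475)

gcd(85, 475) = 5 and 5 | (294 − 59), so the pair is consistent; merging gives k ≡ 6944 (mod 8075), where 8075 = lcm(85, 475).
The solution is unique modulo lcm(85, 475) = 8075.

6944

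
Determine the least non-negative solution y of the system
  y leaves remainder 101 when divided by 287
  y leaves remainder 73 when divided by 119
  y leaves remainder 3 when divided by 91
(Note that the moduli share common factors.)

57788

Combine the congruences pairwise.
gcd(287, 119) = 7 and 7 | (73 − 101), so the pair is consistent; merging gives y ≡ 4119 (mod 4879), where 4879 = lcm(287, 119).
gcd(4879, 91) = 7 and 7 | (3 − 4119), so the pair is consistent; merging gives y ≡ 57788 (mod 63427), where 63427 = lcm(4879, 91).
The solution is unique modulo lcm(287, 119, 91) = 63427.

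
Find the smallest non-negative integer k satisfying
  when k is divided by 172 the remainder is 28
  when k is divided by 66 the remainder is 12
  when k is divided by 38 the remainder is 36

Combine the congruences pairwise.
gcd(172, 66) = 2 and 2 | (12 − 28), so the pair is consistent; merging gives k ≡ 4500 (mod 5676), where 5676 = lcm(172, 66).
gcd(5676, 38) = 2 and 2 | (36 − 4500), so the pair is consistent; merging gives k ≡ 89640 (mod 107844), where 107844 = lcm(5676, 38).
The solution is unique modulo lcm(172, 66, 38) = 107844.

89640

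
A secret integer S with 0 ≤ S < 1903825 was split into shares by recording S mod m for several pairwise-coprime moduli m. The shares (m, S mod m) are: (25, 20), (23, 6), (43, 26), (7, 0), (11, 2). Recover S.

The moduli are pairwise coprime; N = 25·23·43·7·11 = 1903825.
N/25 = 76153; 76153 ≡ 3 (mod 25); 3·17 ≡ 1, so inverse 17.
N/23 = 82775; 82775 ≡ 21 (mod 23); 21·11 ≡ 1, so inverse 11.
N/43 = 44275; 44275 ≡ 28 (mod 43); 28·20 ≡ 1, so inverse 20.
N/7 = 271975; 271975 ≡ 4 (mod 7); 4·2 ≡ 1, so inverse 2.
N/11 = 173075; 173075 ≡ 1 (mod 11), inverse 1.
S ≡ 20·76153·17 + 6·82775·11 + 26·44275·20 + 0·271975·2 + 2·173075·1 = 54724320.
54724320 mod 1903825 = 1417220.

1417220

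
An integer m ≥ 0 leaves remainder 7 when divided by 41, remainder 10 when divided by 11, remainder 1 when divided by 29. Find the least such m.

1770

The moduli are pairwise coprime; N = 41·11·29 = 13079.
N/41 = 319; 319 ≡ 32 (mod 41); 32·9 ≡ 1, so inverse 9.
N/11 = 1189; 1189 ≡ 1 (mod 11), inverse 1.
N/29 = 451; 451 ≡ 16 (mod 29); 16·20 ≡ 1, so inverse 20.
m ≡ 7·319·9 + 10·1189·1 + 1·451·20 = 41007.
41007 mod 13079 = 1770.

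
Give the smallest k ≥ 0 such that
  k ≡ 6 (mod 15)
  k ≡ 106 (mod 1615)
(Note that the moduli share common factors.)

3336

gcd(15, 1615) = 5 and 5 | (106 − 6), so the pair is consistent; merging gives k ≡ 3336 (mod 4845), where 4845 = lcm(15, 1615).
The solution is unique modulo lcm(15, 1615) = 4845.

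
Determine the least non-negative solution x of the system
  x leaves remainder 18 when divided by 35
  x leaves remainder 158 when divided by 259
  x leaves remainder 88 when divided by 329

24763

gcd(35, 259) = 7 and 7 | (158 − 18), so the pair is consistent; merging gives x ≡ 158 (mod 1295), where 1295 = lcm(35, 259).
gcd(1295, 329) = 7 and 7 | (88 − 158), so the pair is consistent; merging gives x ≡ 24763 (mod 60865), where 60865 = lcm(1295, 329).
The solution is unique modulo lcm(35, 259, 329) = 60865.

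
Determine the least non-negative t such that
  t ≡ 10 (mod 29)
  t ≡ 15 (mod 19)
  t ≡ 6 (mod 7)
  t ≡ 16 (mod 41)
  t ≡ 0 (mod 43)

4273856

The moduli are pairwise coprime; N = 29·19·7·41·43 = 6799891.
N/29 = 234479; 234479 ≡ 14 (mod 29); 14·27 ≡ 1, so inverse 27.
N/19 = 357889; 357889 ≡ 5 (mod 19); 5·4 ≡ 1, so inverse 4.
N/7 = 971413; 971413 ≡ 2 (mod 7); 2·4 ≡ 1, so inverse 4.
N/41 = 165851; 165851 ≡ 6 (mod 41); 6·7 ≡ 1, so inverse 7.
N/43 = 158137; 158137 ≡ 26 (mod 43); 26·5 ≡ 1, so inverse 5.
t ≡ 10·234479·27 + 15·357889·4 + 6·971413·4 + 16·165851·7 + 0·158137·5 = 126671894.
126671894 mod 6799891 = 4273856.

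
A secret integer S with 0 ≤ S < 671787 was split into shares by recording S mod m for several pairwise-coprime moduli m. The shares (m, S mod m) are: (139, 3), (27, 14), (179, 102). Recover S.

The moduli are pairwise coprime; N = 139·27·179 = 671787.
N/139 = 4833; 4833 ≡ 107 (mod 139); 107·13 ≡ 1, so inverse 13.
N/27 = 24881; 24881 ≡ 14 (mod 27); 14·2 ≡ 1, so inverse 2.
N/179 = 3753; 3753 ≡ 173 (mod 179); 173·149 ≡ 1, so inverse 149.
S ≡ 3·4833·13 + 14·24881·2 + 102·3753·149 = 57923249.
57923249 mod 671787 = 149567.

149567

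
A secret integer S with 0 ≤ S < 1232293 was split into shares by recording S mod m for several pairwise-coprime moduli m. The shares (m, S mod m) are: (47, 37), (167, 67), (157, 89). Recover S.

From S ≡ 37 (mod 47) write S = 37 + 47t. Substituting into S ≡ 67 (mod 167) gives 47t ≡ 30 (mod 167), and since 47⁻¹ ≡ 32 (mod 167), t ≡ 125. Hence S ≡ 37 + 47·125 = 5912 (mod 7849).
From S ≡ 5912 (mod 7849) write S = 5912 + 7849t. Substituting into S ≡ 89 (mod 157) gives 7849t ≡ 143 (mod 157), and since 156⁻¹ ≡ 156 (mod 157), t ≡ 14. Hence S ≡ 5912 + 7849·14 = 115798 (mod 1232293).

115798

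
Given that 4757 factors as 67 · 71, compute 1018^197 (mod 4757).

1438

Mod 67: 1018 ≡ 13; by Fermat, exponent reduces to 197 mod 66 = 65; 13^65 ≡ 31 (mod 67).
Mod 71: 1018 ≡ 24; by Fermat, exponent reduces to 197 mod 70 = 57; 24^57 ≡ 18 (mod 71).
Combine by CRT: x ≡ 31 (mod 67), x ≡ 18 (mod 71) ⇒ x ≡ 1438 (mod 4757).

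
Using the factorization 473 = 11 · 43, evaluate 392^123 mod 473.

Mod 11: 392 ≡ 7; by Fermat, exponent reduces to 123 mod 10 = 3; 7^3 ≡ 2 (mod 11).
Mod 43: 392 ≡ 5; by Fermat, exponent reduces to 123 mod 42 = 39; 5^39 ≡ 32 (mod 43).
Combine by CRT: x ≡ 2 (mod 11), x ≡ 32 (mod 43) ⇒ x ≡ 376 (mod 473).

376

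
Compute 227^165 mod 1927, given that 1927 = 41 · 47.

Mod 41: 227 ≡ 22; by Fermat, exponent reduces to 165 mod 40 = 5; 22^5 ≡ 14 (mod 41).
Mod 47: 227 ≡ 39; by Fermat, exponent reduces to 165 mod 46 = 27; 39^27 ≡ 40 (mod 47).
Combine by CRT: x ≡ 14 (mod 41), x ≡ 40 (mod 47) ⇒ x ≡ 1121 (mod 1927).

1121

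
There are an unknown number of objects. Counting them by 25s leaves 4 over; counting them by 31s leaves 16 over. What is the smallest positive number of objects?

729

Combine the congruences pairwise.
From N ≡ 4 (mod 25) write N = 4 + 25t. Substituting into N ≡ 16 (mod 31) gives 25t ≡ 12 (mod 31), and since 25⁻¹ ≡ 5 (mod 31), t ≡ 29. Hence N ≡ 4 + 25·29 = 729 (mod 775).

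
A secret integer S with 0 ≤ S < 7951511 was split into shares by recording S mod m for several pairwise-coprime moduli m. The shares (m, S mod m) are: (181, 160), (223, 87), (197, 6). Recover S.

From S ≡ 160 (mod 181) write S = 160 + 181t. Substituting into S ≡ 87 (mod 223) gives 181t ≡ 150 (mod 223), and since 181⁻¹ ≡ 69 (mod 223), t ≡ 92. Hence S ≡ 160 + 181·92 = 16812 (mod 40363).
From S ≡ 16812 (mod 40363) write S = 16812 + 40363t. Substituting into S ≡ 6 (mod 197) gives 40363t ≡ 136 (mod 197), and since 175⁻¹ ≡ 188 (mod 197), t ≡ 155. Hence S ≡ 16812 + 40363·155 = 6273077 (mod 7951511).

6273077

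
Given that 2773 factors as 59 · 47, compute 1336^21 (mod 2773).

Mod 59: 1336 ≡ 38; 38^21 ≡ 10 (mod 59).
Mod 47: 1336 ≡ 20; 20^21 ≡ 45 (mod 47).
Combine by CRT: x ≡ 10 (mod 59), x ≡ 45 (mod 47) ⇒ x ≡ 2724 (mod 2773).

2724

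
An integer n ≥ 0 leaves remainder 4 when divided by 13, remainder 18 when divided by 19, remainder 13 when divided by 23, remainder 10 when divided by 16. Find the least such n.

31178

From n ≡ 4 (mod 13) write n = 4 + 13t. Substituting into n ≡ 18 (mod 19) gives 13t ≡ 14 (mod 19), and since 13⁻¹ ≡ 3 (mod 19), t ≡ 4. Hence n ≡ 4 + 13·4 = 56 (mod 247).
From n ≡ 56 (mod 247) write n = 56 + 247t. Substituting into n ≡ 13 (mod 23) gives 247t ≡ 3 (mod 23), and since 17⁻¹ ≡ 19 (mod 23), t ≡ 11. Hence n ≡ 56 + 247·11 = 2773 (mod 5681).
From n ≡ 2773 (mod 5681) write n = 2773 + 5681t. Substituting into n ≡ 10 (mod 16) gives 5681t ≡ 5 (mod 16), and since 1⁻¹ ≡ 1 (mod 16), t ≡ 5. Hence n ≡ 2773 + 5681·5 = 31178 (mod 90896).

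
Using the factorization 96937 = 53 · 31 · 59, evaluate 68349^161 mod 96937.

Mod 53: 68349 ≡ 32; by Fermat, exponent reduces to 161 mod 52 = 5; 32^5 ≡ 26 (mod 53).
Mod 31: 68349 ≡ 25; by Fermat, exponent reduces to 161 mod 30 = 11; 25^11 ≡ 5 (mod 31).
Mod 59: 68349 ≡ 27; by Fermat, exponent reduces to 161 mod 58 = 45; 27^45 ≡ 53 (mod 59).
Combine by CRT: x ≡ 26 (mod 53), x ≡ 5 (mod 31), x ≡ 53 (mod 59) ⇒ x ≡ 35748 (mod 96937).

35748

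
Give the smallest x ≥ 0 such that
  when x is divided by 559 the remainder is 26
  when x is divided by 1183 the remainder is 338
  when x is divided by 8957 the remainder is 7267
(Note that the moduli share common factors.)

25181

gcd(559, 1183) = 13 and 13 | (338 − 26), so the pair is consistent; merging gives x ≡ 25181 (mod 50869), where 50869 = lcm(559, 1183).
gcd(50869, 8957) = 169 and 169 | (7267 − 25181), so the pair is consistent; merging gives x ≡ 25181 (mod 2696057), where 2696057 = lcm(50869, 8957).
The solution is unique modulo lcm(559, 1183, 8957) = 2696057.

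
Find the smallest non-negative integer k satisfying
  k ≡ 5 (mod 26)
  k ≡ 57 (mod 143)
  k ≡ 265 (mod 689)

Combine the congruences pairwise.
gcd(26, 143) = 13 and 13 | (57 − 5), so the pair is consistent; merging gives k ≡ 57 (mod 286), where 286 = lcm(26, 143).
gcd(286, 689) = 13 and 13 | (265 − 57), so the pair is consistent; merging gives k ≡ 5777 (mod 15158), where 15158 = lcm(286, 689).
The solution is unique modulo lcm(26, 143, 689) = 15158.

5777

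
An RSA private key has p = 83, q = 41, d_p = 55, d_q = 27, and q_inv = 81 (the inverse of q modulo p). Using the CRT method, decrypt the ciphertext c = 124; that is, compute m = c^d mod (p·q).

493

m₁ = c^(d_p) mod p: c ≡ 41 (mod 83), and 41^55 mod 83 = 78.
m₂ = c^(d_q) mod q: c ≡ 1 (mod 41), and 1^27 mod 41 = 1.
h = q_inv·(m₁ − m₂) mod p = 81·(78 − 1) mod 83 = 12.
m = m₂ + h·q = 1 + 12·41 = 493.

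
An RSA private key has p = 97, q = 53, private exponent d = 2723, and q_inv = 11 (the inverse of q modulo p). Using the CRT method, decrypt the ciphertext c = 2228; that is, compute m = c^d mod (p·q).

d_p = d mod (p−1) = 2723 mod 96 = 35; d_q = d mod (q−1) = 19.
m₁ = c^(d_p) mod p: c ≡ 94 (mod 97), and 94^35 mod 97 = 25.
m₂ = c^(d_q) mod q: c ≡ 2 (mod 53), and 2^19 mod 53 = 12.
h = q_inv·(m₁ − m₂) mod p = 11·(25 − 12) mod 97 = 46.
m = m₂ + h·q = 12 + 46·53 = 2450.

2450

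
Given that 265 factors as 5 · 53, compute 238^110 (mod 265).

Mod 5: 238 ≡ 3; by Fermat, exponent reduces to 110 mod 4 = 2; 3^2 ≡ 4 (mod 5).
Mod 53: 238 ≡ 26; by Fermat, exponent reduces to 110 mod 52 = 6; 26^6 ≡ 29 (mod 53).
Combine by CRT: x ≡ 4 (mod 5), x ≡ 29 (mod 53) ⇒ x ≡ 29 (mod 265).

29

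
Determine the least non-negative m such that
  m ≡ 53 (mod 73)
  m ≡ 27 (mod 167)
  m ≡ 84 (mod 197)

From m ≡ 53 (mod 73) write m = 53 + 73t. Substituting into m ≡ 27 (mod 167) gives 73t ≡ 141 (mod 167), and since 73⁻¹ ≡ 151 (mod 167), t ≡ 82. Hence m ≡ 53 + 73·82 = 6039 (mod 12191).
From m ≡ 6039 (mod 12191) write m = 6039 + 12191t. Substituting into m ≡ 84 (mod 197) gives 12191t ≡ 152 (mod 197), and since 174⁻¹ ≡ 137 (mod 197), t ≡ 139. Hence m ≡ 6039 + 12191·139 = 1700588 (mod 2401627).

1700588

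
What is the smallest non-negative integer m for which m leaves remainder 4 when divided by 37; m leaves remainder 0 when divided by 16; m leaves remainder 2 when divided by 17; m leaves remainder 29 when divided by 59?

From m ≡ 4 (mod 37) write m = 4 + 37t. Substituting into m ≡ 0 (mod 16) gives 37t ≡ 12 (mod 16), and since 5⁻¹ ≡ 13 (mod 16), t ≡ 12. Hence m ≡ 4 + 37·12 = 448 (mod 592).
From m ≡ 448 (mod 592) write m = 448 + 592t. Substituting into m ≡ 2 (mod 17) gives 592t ≡ 13 (mod 17), and since 14⁻¹ ≡ 11 (mod 17), t ≡ 7. Hence m ≡ 448 + 592·7 = 4592 (mod 10064).
From m ≡ 4592 (mod 10064) write m = 4592 + 10064t. Substituting into m ≡ 29 (mod 59) gives 10064t ≡ 39 (mod 59), and since 34⁻¹ ≡ 33 (mod 59), t ≡ 48. Hence m ≡ 4592 + 10064·48 = 487664 (mod 593776).

487664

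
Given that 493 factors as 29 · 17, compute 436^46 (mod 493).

Mod 29: 436 ≡ 1; by Fermat, exponent reduces to 46 mod 28 = 18; 1^18 ≡ 1 (mod 29).
Mod 17: 436 ≡ 11; by Fermat, exponent reduces to 46 mod 16 = 14; 11^14 ≡ 9 (mod 17).
Combine by CRT: x ≡ 1 (mod 29), x ≡ 9 (mod 17) ⇒ x ≡ 349 (mod 493).

349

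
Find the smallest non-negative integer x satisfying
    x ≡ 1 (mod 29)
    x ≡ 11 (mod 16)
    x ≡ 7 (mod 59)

The moduli are pairwise coprime; N = 29·16·59 = 27376.
N/29 = 944; 944 ≡ 16 (mod 29); 16·20 ≡ 1, so inverse 20.
N/16 = 1711; 1711 ≡ 15 (mod 16); 15·15 ≡ 1, so inverse 15.
N/59 = 464; 464 ≡ 51 (mod 59); 51·22 ≡ 1, so inverse 22.
x ≡ 1·944·20 + 11·1711·15 + 7·464·22 = 372651.
372651 mod 27376 = 16763.

16763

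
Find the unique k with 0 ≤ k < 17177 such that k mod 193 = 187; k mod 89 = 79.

Combine the congruences pairwise.
From k ≡ 187 (mod 193) write k = 187 + 193t. Substituting into k ≡ 79 (mod 89) gives 193t ≡ 70 (mod 89), and since 15⁻¹ ≡ 6 (mod 89), t ≡ 64. Hence k ≡ 187 + 193·64 = 12539 (mod 17177).

12539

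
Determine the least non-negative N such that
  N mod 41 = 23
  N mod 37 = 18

Combine the congruences pairwise.
From N ≡ 23 (mod 41) write N = 23 + 41t. Substituting into N ≡ 18 (mod 37) gives 41t ≡ 32 (mod 37), and since 4⁻¹ ≡ 28 (mod 37), t ≡ 8. Hence N ≡ 23 + 41·8 = 351 (mod 1517).

351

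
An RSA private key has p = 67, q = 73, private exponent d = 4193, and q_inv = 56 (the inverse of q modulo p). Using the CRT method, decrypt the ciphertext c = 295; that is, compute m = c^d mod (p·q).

d_p = d mod (p−1) = 4193 mod 66 = 35; d_q = d mod (q−1) = 17.
m₁ = c^(d_p) mod p: c ≡ 27 (mod 67), and 27^35 mod 67 = 8.
m₂ = c^(d_q) mod q: c ≡ 3 (mod 73), and 3^17 mod 73 = 24.
h = q_inv·(m₁ − m₂) mod p = 56·(8 − 24) mod 67 = 42.
m = m₂ + h·q = 24 + 42·73 = 3090.

3090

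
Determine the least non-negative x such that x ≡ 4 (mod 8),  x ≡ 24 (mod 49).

220

From x ≡ 4 (mod 8) write x = 4 + 8t. Substituting into x ≡ 24 (mod 49) gives 8t ≡ 20 (mod 49), and since 8⁻¹ ≡ 43 (mod 49), t ≡ 27. Hence x ≡ 4 + 8·27 = 220 (mod 392).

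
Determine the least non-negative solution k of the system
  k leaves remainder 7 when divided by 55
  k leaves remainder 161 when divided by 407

gcd(55, 407) = 11 and 11 | (161 − 7), so the pair is consistent; merging gives k ≡ 1382 (mod 2035), where 2035 = lcm(55, 407).
The solution is unique modulo lcm(55, 407) = 2035.

1382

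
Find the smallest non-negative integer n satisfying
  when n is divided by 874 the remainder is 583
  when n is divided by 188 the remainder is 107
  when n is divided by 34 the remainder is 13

273271

Combine the congruences pairwise.
gcd(874, 188) = 2 and 2 | (107 − 583), so the pair is consistent; merging gives n ≡ 26803 (mod 82156), where 82156 = lcm(874, 188).
gcd(82156, 34) = 2 and 2 | (13 − 26803), so the pair is consistent; merging gives n ≡ 273271 (mod 1396652), where 1396652 = lcm(82156, 34).
The solution is unique modulo lcm(874, 188, 34) = 1396652.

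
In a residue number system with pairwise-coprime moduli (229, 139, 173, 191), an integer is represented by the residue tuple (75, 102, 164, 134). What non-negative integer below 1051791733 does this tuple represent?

496063997

The moduli are pairwise coprime; N = 229·139·173·191 = 1051791733.
N/229 = 4592977; 4592977 ≡ 153 (mod 229); 153·3 ≡ 1, so inverse 3.
N/139 = 7566847; 7566847 ≡ 104 (mod 139); 104·135 ≡ 1, so inverse 135.
N/173 = 6079721; 6079721 ≡ 155 (mod 173); 155·48 ≡ 1, so inverse 48.
N/191 = 5506763; 5506763 ≡ 42 (mod 191); 42·141 ≡ 1, so inverse 141.
x ≡ 75·4592977·3 + 102·7566847·135 + 164·6079721·48 + 134·5506763·141 = 257133246849.
257133246849 mod 1051791733 = 496063997.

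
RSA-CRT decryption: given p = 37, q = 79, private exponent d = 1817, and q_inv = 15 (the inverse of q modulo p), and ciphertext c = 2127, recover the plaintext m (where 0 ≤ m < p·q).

d_p = d mod (p−1) = 1817 mod 36 = 17; d_q = d mod (q−1) = 23.
m₁ = c^(d_p) mod p: c ≡ 18 (mod 37), and 18^17 mod 37 = 2.
m₂ = c^(d_q) mod q: c ≡ 73 (mod 79), and 73^23 mod 79 = 44.
h = q_inv·(m₁ − m₂) mod p = 15·(2 − 44) mod 37 = 36.
m = m₂ + h·q = 44 + 36·79 = 2888.

2888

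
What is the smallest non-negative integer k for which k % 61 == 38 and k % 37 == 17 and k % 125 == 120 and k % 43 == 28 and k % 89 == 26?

From k ≡ 38 (mod 61) write k = 38 + 61t. Substituting into k ≡ 17 (mod 37) gives 61t ≡ 16 (mod 37), and since 24⁻¹ ≡ 17 (mod 37), t ≡ 13. Hence k ≡ 38 + 61·13 = 831 (mod 2257).
From k ≡ 831 (mod 2257) write k = 831 + 2257t. Substituting into k ≡ 120 (mod 125) gives 2257t ≡ 39 (mod 125), and since 7⁻¹ ≡ 18 (mod 125), t ≡ 77. Hence k ≡ 831 + 2257·77 = 174620 (mod 282125).
From k ≡ 174620 (mod 282125) write k = 174620 + 282125t. Substituting into k ≡ 28 (mod 43) gives 282125t ≡ 31 (mod 43), and since 2⁻¹ ≡ 22 (mod 43), t ≡ 37. Hence k ≡ 174620 + 282125·37 = 10613245 (mod 12131375).
From k ≡ 10613245 (mod 12131375) write k = 10613245 + 12131375t. Substituting into k ≡ 26 (mod 89) gives 12131375t ≡ 31 (mod 89), and since 52⁻¹ ≡ 12 (mod 89), t ≡ 16. Hence k ≡ 10613245 + 12131375·16 = 204715245 (mod 1079692375).

204715245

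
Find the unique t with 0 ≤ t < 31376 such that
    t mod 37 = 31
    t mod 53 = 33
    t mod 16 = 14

20862

The moduli are pairwise coprime; N = 37·53·16 = 31376.
N/37 = 848; 848 ≡ 34 (mod 37); 34·12 ≡ 1, so inverse 12.
N/53 = 592; 592 ≡ 9 (mod 53); 9·6 ≡ 1, so inverse 6.
N/16 = 1961; 1961 ≡ 9 (mod 16); 9·9 ≡ 1, so inverse 9.
t ≡ 31·848·12 + 33·592·6 + 14·1961·9 = 679758.
679758 mod 31376 = 20862.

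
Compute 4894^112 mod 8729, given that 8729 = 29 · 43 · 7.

1

Mod 29: 4894 ≡ 22; since 28 | 112, by Fermat 22^112 ≡ 1 (mod 29).
Mod 43: 4894 ≡ 35; by Fermat, exponent reduces to 112 mod 42 = 28; 35^28 ≡ 1 (mod 43).
Mod 7: 4894 ≡ 1; by Fermat, exponent reduces to 112 mod 6 = 4; 1^4 ≡ 1 (mod 7).
Combine by CRT: x ≡ 1 (mod 29), x ≡ 1 (mod 43), x ≡ 1 (mod 7) ⇒ x ≡ 1 (mod 8729).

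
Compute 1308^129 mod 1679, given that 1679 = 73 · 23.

362

Mod 73: 1308 ≡ 67; by Fermat, exponent reduces to 129 mod 72 = 57; 67^57 ≡ 70 (mod 73).
Mod 23: 1308 ≡ 20; by Fermat, exponent reduces to 129 mod 22 = 19; 20^19 ≡ 17 (mod 23).
Combine by CRT: x ≡ 70 (mod 73), x ≡ 17 (mod 23) ⇒ x ≡ 362 (mod 1679).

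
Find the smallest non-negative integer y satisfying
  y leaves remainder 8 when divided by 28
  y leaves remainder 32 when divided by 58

Combine the congruences pairwise.
gcd(28, 58) = 2 and 2 | (32 − 8), so the pair is consistent; merging gives y ≡ 148 (mod 812), where 812 = lcm(28, 58).
The solution is unique modulo lcm(28, 58) = 812.

148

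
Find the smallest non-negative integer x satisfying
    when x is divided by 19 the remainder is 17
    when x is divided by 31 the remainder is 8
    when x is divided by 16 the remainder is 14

The moduli are pairwise coprime; N = 19·31·16 = 9424.
N/19 = 496; 496 ≡ 2 (mod 19); 2·10 ≡ 1, so inverse 10.
N/31 = 304; 304 ≡ 25 (mod 31); 25·5 ≡ 1, so inverse 5.
N/16 = 589; 589 ≡ 13 (mod 16); 13·5 ≡ 1, so inverse 5.
x ≡ 17·496·10 + 8·304·5 + 14·589·5 = 137710.
137710 mod 9424 = 5774.

5774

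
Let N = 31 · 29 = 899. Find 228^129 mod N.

Mod 31: 228 ≡ 11; by Fermat, exponent reduces to 129 mod 30 = 9; 11^9 ≡ 23 (mod 31).
Mod 29: 228 ≡ 25; by Fermat, exponent reduces to 129 mod 28 = 17; 25^17 ≡ 23 (mod 29).
Combine by CRT: x ≡ 23 (mod 31), x ≡ 23 (mod 29) ⇒ x ≡ 23 (mod 899).

23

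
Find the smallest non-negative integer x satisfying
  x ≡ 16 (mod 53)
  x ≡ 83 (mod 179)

From x ≡ 16 (mod 53) write x = 16 + 53t. Substituting into x ≡ 83 (mod 179) gives 53t ≡ 67 (mod 179), and since 53⁻¹ ≡ 152 (mod 179), t ≡ 160. Hence x ≡ 16 + 53·160 = 8496 (mod 9487).

8496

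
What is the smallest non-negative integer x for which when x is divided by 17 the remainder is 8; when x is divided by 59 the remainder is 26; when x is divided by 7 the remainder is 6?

The moduli are pairwise coprime; N = 17·59·7 = 7021.
N/17 = 413; 413 ≡ 5 (mod 17); 5·7 ≡ 1, so inverse 7.
N/59 = 119; 119 ≡ 1 (mod 59), inverse 1.
N/7 = 1003; 1003 ≡ 2 (mod 7); 2·4 ≡ 1, so inverse 4.
x ≡ 8·413·7 + 26·119·1 + 6·1003·4 = 50294.
50294 mod 7021 = 1147.

1147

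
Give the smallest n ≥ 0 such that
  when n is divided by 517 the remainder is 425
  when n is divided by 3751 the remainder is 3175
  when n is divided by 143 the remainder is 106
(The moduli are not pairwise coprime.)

Combine the congruences pairwise.
gcd(517, 3751) = 11 and 11 | (3175 − 425), so the pair is consistent; merging gives n ≡ 130709 (mod 176297), where 176297 = lcm(517, 3751).
gcd(176297, 143) = 11 and 11 | (106 − 130709), so the pair is consistent; merging gives n ≡ 483303 (mod 2291861), where 2291861 = lcm(176297, 143).
The solution is unique modulo lcm(517, 3751, 143) = 2291861.

483303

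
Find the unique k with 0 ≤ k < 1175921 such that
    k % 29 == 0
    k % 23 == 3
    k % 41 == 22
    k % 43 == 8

321175

The moduli are pairwise coprime; N = 29·23·41·43 = 1175921.
N/29 = 40549; 40549 ≡ 7 (mod 29); 7·25 ≡ 1, so inverse 25.
N/23 = 51127; 51127 ≡ 21 (mod 23); 21·11 ≡ 1, so inverse 11.
N/41 = 28681; 28681 ≡ 22 (mod 41); 22·28 ≡ 1, so inverse 28.
N/43 = 27347; 27347 ≡ 42 (mod 43); 42·42 ≡ 1, so inverse 42.
k ≡ 0·40549·25 + 3·51127·11 + 22·28681·28 + 8·27347·42 = 28543279.
28543279 mod 1175921 = 321175.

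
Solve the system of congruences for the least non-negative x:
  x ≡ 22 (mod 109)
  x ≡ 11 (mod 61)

3183

From x ≡ 22 (mod 109) write x = 22 + 109t. Substituting into x ≡ 11 (mod 61) gives 109t ≡ 50 (mod 61), and since 48⁻¹ ≡ 14 (mod 61), t ≡ 29. Hence x ≡ 22 + 109·29 = 3183 (mod 6649).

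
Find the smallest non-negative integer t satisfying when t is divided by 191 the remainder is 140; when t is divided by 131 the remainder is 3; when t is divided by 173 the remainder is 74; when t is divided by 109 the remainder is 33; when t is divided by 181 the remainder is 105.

84177152083

The moduli are pairwise coprime; N = 191·131·173·109·181 = 85399600457.
N/191 = 447118327; 447118327 ≡ 124 (mod 191); 124·57 ≡ 1, so inverse 57.
N/131 = 651905347; 651905347 ≡ 91 (mod 131); 91·36 ≡ 1, so inverse 36.
N/173 = 493639309; 493639309 ≡ 71 (mod 173); 71·39 ≡ 1, so inverse 39.
N/109 = 783482573; 783482573 ≡ 56 (mod 109); 56·37 ≡ 1, so inverse 37.
N/181 = 471820997; 471820997 ≡ 152 (mod 181); 152·156 ≡ 1, so inverse 156.
t ≡ 140·447118327·57 + 3·651905347·36 + 74·493639309·39 + 33·783482573·37 + 105·471820997·156 = 13748113225203.
13748113225203 mod 85399600457 = 84177152083.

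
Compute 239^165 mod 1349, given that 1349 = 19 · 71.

Mod 19: 239 ≡ 11; by Fermat, exponent reduces to 165 mod 18 = 3; 11^3 ≡ 1 (mod 19).
Mod 71: 239 ≡ 26; by Fermat, exponent reduces to 165 mod 70 = 25; 26^25 ≡ 51 (mod 71).
Combine by CRT: x ≡ 1 (mod 19), x ≡ 51 (mod 71) ⇒ x ≡ 761 (mod 1349).

761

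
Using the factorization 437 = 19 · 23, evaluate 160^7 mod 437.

160

Mod 19: 160 ≡ 8; 8^7 ≡ 8 (mod 19).
Mod 23: 160 ≡ 22; 22^7 ≡ 22 (mod 23).
Combine by CRT: x ≡ 8 (mod 19), x ≡ 22 (mod 23) ⇒ x ≡ 160 (mod 437).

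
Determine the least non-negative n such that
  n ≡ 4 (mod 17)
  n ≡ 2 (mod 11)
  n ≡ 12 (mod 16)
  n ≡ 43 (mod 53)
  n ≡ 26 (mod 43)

3812492

Combine the congruences pairwise.
From n ≡ 4 (mod 17) write n = 4 + 17t. Substituting into n ≡ 2 (mod 11) gives 17t ≡ 9 (mod 11), and since 6⁻¹ ≡ 2 (mod 11), t ≡ 7. Hence n ≡ 4 + 17·7 = 123 (mod 187).
From n ≡ 123 (mod 187) write n = 123 + 187t. Substituting into n ≡ 12 (mod 16) gives 187t ≡ 1 (mod 16), and since 11⁻¹ ≡ 3 (mod 16), t ≡ 3. Hence n ≡ 123 + 187·3 = 684 (mod 2992).
From n ≡ 684 (mod 2992) write n = 684 + 2992t. Substituting into n ≡ 43 (mod 53) gives 2992t ≡ 48 (mod 53), and since 24⁻¹ ≡ 42 (mod 53), t ≡ 2. Hence n ≡ 684 + 2992·2 = 6668 (mod 158576).
From n ≡ 6668 (mod 158576) write n = 6668 + 158576t. Substituting into n ≡ 26 (mod 43) gives 158576t ≡ 23 (mod 43), and since 35⁻¹ ≡ 16 (mod 43), t ≡ 24. Hence n ≡ 6668 + 158576·24 = 3812492 (mod 6818768).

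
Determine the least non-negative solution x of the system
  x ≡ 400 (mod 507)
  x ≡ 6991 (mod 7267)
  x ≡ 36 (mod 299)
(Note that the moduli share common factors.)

72394

Combine the congruences pairwise.
gcd(507, 7267) = 169 and 169 | (6991 − 400), so the pair is consistent; merging gives x ≡ 6991 (mod 21801), where 21801 = lcm(507, 7267).
gcd(21801, 299) = 13 and 13 | (36 − 6991), so the pair is consistent; merging gives x ≡ 72394 (mod 501423), where 501423 = lcm(21801, 299).
The solution is unique modulo lcm(507, 7267, 299) = 501423.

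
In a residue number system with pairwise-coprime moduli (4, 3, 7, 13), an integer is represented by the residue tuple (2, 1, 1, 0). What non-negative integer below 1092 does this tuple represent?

The moduli are pairwise coprime; N = 4·3·7·13 = 1092.
N/4 = 273; 273 ≡ 1 (mod 4), inverse 1.
N/3 = 364; 364 ≡ 1 (mod 3), inverse 1.
N/7 = 156; 156 ≡ 2 (mod 7); 2·4 ≡ 1, so inverse 4.
N/13 = 84; 84 ≡ 6 (mod 13); 6·11 ≡ 1, so inverse 11.
x ≡ 2·273·1 + 1·364·1 + 1·156·4 + 0·84·11 = 1534.
1534 mod 1092 = 442.

442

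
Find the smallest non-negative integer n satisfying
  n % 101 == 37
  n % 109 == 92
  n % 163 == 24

The moduli are pairwise coprime; M = 101·109·163 = 1794467.
M/101 = 17767; 17767 ≡ 92 (mod 101); 92·56 ≡ 1, so inverse 56.
M/109 = 16463; 16463 ≡ 4 (mod 109); 4·82 ≡ 1, so inverse 82.
M/163 = 11009; 11009 ≡ 88 (mod 163); 88·113 ≡ 1, so inverse 113.
n ≡ 37·17767·56 + 92·16463·82 + 24·11009·113 = 190866504.
190866504 mod 1794467 = 653002.

653002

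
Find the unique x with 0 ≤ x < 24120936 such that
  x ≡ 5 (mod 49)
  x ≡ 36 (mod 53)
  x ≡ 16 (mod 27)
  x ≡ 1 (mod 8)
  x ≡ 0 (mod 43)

17858545

From x ≡ 5 (mod 49) write x = 5 + 49t. Substituting into x ≡ 36 (mod 53) gives 49t ≡ 31 (mod 53), and since 49⁻¹ ≡ 13 (mod 53), t ≡ 32. Hence x ≡ 5 + 49·32 = 1573 (mod 2597).
From x ≡ 1573 (mod 2597) write x = 1573 + 2597t. Substituting into x ≡ 16 (mod 27) gives 2597t ≡ 9 (mod 27), and since 5⁻¹ ≡ 11 (mod 27), t ≡ 18. Hence x ≡ 1573 + 2597·18 = 48319 (mod 70119).
From x ≡ 48319 (mod 70119) write x = 48319 + 70119t. Substituting into x ≡ 1 (mod 8) gives 70119t ≡ 2 (mod 8), and since 7⁻¹ ≡ 7 (mod 8), t ≡ 6. Hence x ≡ 48319 + 70119·6 = 469033 (mod 560952).
From x ≡ 469033 (mod 560952) write x = 469033 + 560952t. Substituting into x ≡ 0 (mod 43) gives 560952t ≡ 11 (mod 43), and since 17⁻¹ ≡ 38 (mod 43), t ≡ 31. Hence x ≡ 469033 + 560952·31 = 17858545 (mod 24120936).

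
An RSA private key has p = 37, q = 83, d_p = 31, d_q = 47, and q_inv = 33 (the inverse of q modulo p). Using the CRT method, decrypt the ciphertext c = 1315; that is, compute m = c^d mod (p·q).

442

m₁ = c^(d_p) mod p: c ≡ 20 (mod 37), and 20^31 mod 37 = 35.
m₂ = c^(d_q) mod q: c ≡ 70 (mod 83), and 70^47 mod 83 = 27.
h = q_inv·(m₁ − m₂) mod p = 33·(35 − 27) mod 37 = 5.
m = m₂ + h·q = 27 + 5·83 = 442.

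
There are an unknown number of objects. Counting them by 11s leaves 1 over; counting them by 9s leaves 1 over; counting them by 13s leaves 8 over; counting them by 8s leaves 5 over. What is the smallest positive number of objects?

From N ≡ 1 (mod 11) write N = 1 + 11t. Substituting into N ≡ 1 (mod 9) gives 11t ≡ 0 (mod 9), and since 2⁻¹ ≡ 5 (mod 9), t ≡ 0. Hence N ≡ 1 + 11·0 = 1 (mod 99).
From N ≡ 1 (mod 99) write N = 1 + 99t. Substituting into N ≡ 8 (mod 13) gives 99t ≡ 7 (mod 13), and since 8⁻¹ ≡ 5 (mod 13), t ≡ 9. Hence N ≡ 1 + 99·9 = 892 (mod 1287).
From N ≡ 892 (mod 1287) write N = 892 + 1287t. Substituting into N ≡ 5 (mod 8) gives 1287t ≡ 1 (mod 8), and since 7⁻¹ ≡ 7 (mod 8), t ≡ 7. Hence N ≡ 892 + 1287·7 = 9901 (mod 10296).

9901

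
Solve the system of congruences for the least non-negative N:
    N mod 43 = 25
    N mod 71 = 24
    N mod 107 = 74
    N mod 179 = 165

The moduli are pairwise coprime; M = 43·71·107·179 = 58474109.
M/43 = 1359863; 1359863 ≡ 31 (mod 43); 31·25 ≡ 1, so inverse 25.
M/71 = 823579; 823579 ≡ 50 (mod 71); 50·27 ≡ 1, so inverse 27.
M/107 = 546487; 546487 ≡ 38 (mod 107); 38·31 ≡ 1, so inverse 31.
M/179 = 326671; 326671 ≡ 175 (mod 179); 175·134 ≡ 1, so inverse 134.
N ≡ 25·1359863·25 + 24·823579·27 + 74·546487·31 + 165·326671·134 = 9859930555.
9859930555 mod 58474109 = 36280243.

36280243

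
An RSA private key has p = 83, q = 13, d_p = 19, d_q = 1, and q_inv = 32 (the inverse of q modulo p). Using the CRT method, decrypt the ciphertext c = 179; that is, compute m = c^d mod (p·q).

m₁ = c^(d_p) mod p: c ≡ 13 (mod 83), and 13^19 mod 83 = 73.
m₂ = c^(d_q) mod q: c ≡ 10 (mod 13), and 10^1 mod 13 = 10.
h = q_inv·(m₁ − m₂) mod p = 32·(73 − 10) mod 83 = 24.
m = m₂ + h·q = 10 + 24·13 = 322.

322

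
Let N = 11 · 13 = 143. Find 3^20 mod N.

Mod 11: 3 ≡ 3; since 10 | 20, by Fermat 3^20 ≡ 1 (mod 11).
Mod 13: 3 ≡ 3; by Fermat, exponent reduces to 20 mod 12 = 8; 3^8 ≡ 9 (mod 13).
Combine by CRT: x ≡ 1 (mod 11), x ≡ 9 (mod 13) ⇒ x ≡ 100 (mod 143).

100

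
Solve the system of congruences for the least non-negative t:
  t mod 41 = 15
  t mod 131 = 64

From t ≡ 15 (mod 41) write t = 15 + 41s. Substituting into t ≡ 64 (mod 131) gives 41s ≡ 49 (mod 131), and since 41⁻¹ ≡ 16 (mod 131), s ≡ 129. Hence t ≡ 15 + 41·129 = 5304 (mod 5371).

5304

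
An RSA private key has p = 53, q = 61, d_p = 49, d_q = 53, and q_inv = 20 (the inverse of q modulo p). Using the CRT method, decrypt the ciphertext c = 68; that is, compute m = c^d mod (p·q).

3155

m₁ = c^(d_p) mod p: c ≡ 15 (mod 53), and 15^49 mod 53 = 28.
m₂ = c^(d_q) mod q: c ≡ 7 (mod 61), and 7^53 mod 61 = 44.
h = q_inv·(m₁ − m₂) mod p = 20·(28 − 44) mod 53 = 51.
m = m₂ + h·q = 44 + 51·61 = 3155.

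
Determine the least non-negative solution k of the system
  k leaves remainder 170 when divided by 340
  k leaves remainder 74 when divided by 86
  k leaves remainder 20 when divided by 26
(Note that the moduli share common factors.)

gcd(340, 86) = 2 and 2 | (74 − 170), so the pair is consistent; merging gives k ≡ 8330 (mod 14620), where 14620 = lcm(340, 86).
gcd(14620, 26) = 2 and 2 | (20 − 8330), so the pair is consistent; merging gives k ≡ 169150 (mod 190060), where 190060 = lcm(14620, 26).
The solution is unique modulo lcm(340, 86, 26) = 190060.

169150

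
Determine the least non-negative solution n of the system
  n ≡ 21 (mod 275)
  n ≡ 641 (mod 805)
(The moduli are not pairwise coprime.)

gcd(275, 805) = 5 and 5 | (641 − 21), so the pair is consistent; merging gives n ≡ 25596 (mod 44275), where 44275 = lcm(275, 805).
The solution is unique modulo lcm(275, 805) = 44275.

25596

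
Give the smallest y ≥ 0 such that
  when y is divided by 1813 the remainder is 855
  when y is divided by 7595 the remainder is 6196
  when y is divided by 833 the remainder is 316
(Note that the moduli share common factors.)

2778371

Combine the congruences pairwise.
gcd(1813, 7595) = 49 and 49 | (6196 − 855), so the pair is consistent; merging gives y ≡ 249236 (mod 281015), where 281015 = lcm(1813, 7595).
gcd(281015, 833) = 49 and 49 | (316 − 249236), so the pair is consistent; merging gives y ≡ 2778371 (mod 4777255), where 4777255 = lcm(281015, 833).
The solution is unique modulo lcm(1813, 7595, 833) = 4777255.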